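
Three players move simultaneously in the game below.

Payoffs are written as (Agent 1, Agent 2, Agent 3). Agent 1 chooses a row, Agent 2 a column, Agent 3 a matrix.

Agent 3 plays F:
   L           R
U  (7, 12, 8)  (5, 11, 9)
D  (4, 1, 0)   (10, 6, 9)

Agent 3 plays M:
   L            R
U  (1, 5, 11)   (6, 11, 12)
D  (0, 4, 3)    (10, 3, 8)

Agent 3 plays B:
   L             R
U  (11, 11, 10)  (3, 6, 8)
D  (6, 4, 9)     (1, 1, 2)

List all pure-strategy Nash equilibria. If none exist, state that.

The unique pure-strategy Nash equilibrium is (D, R, F).

For each player, find the best response to each opponent profile; mutual best responses are the pure NE.
Agent 1 against (L, F): payoffs 7, 4 → best response U.
Agent 1 against (L, M): payoffs 1, 0 → best response U.
Agent 1 against (L, B): payoffs 11, 6 → best response U.
Agent 1 against (R, F): payoffs 5, 10 → best response D.
Agent 1 against (R, M): payoffs 6, 10 → best response D.
Agent 1 against (R, B): payoffs 3, 1 → best response U.
Agent 2 against (U, F): payoffs 12, 11 → best response L.
Agent 2 against (U, M): payoffs 5, 11 → best response R.
Agent 2 against (U, B): payoffs 11, 6 → best response L.
Agent 2 against (D, F): payoffs 1, 6 → best response R.
Agent 2 against (D, M): payoffs 4, 3 → best response L.
Agent 2 against (D, B): payoffs 4, 1 → best response L.
Agent 3 against (U, L): payoffs 8, 11, 10 → best response M.
Agent 3 against (U, R): payoffs 9, 12, 8 → best response M.
Agent 3 against (D, L): payoffs 0, 3, 9 → best response B.
Agent 3 against (D, R): payoffs 9, 8, 2 → best response F.
Mutual best responses: (D, R, F).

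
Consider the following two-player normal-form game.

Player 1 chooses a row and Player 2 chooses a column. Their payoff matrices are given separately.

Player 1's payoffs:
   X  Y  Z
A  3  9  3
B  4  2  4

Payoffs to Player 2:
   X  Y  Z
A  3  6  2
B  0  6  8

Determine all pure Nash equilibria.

The pure Nash equilibria are (A, Y) and (B, Z).

Player 1 against X: payoffs 3, 4 → best response B.
Player 1 against Y: payoffs 9, 2 → best response A.
Player 1 against Z: payoffs 3, 4 → best response B.
Player 2 against A: payoffs 3, 6, 2 → best response Y.
Player 2 against B: payoffs 0, 6, 8 → best response Z.
Mutual best responses: (A, Y); (B, Z).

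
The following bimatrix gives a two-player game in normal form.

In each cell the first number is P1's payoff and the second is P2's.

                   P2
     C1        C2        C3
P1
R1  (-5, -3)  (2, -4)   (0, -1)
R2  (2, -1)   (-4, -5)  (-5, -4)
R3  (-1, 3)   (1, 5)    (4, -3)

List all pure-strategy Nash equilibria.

(R2, C1)

P1 against C1: payoffs -5, 2, -1 → best response R2.
P1 against C2: payoffs 2, -4, 1 → best response R1.
P1 against C3: payoffs 0, -5, 4 → best response R3.
P2 against R1: payoffs -3, -4, -1 → best response C3.
P2 against R2: payoffs -1, -5, -4 → best response C1.
P2 against R3: payoffs 3, 5, -3 → best response C2.
Mutual best responses: (R2, C1).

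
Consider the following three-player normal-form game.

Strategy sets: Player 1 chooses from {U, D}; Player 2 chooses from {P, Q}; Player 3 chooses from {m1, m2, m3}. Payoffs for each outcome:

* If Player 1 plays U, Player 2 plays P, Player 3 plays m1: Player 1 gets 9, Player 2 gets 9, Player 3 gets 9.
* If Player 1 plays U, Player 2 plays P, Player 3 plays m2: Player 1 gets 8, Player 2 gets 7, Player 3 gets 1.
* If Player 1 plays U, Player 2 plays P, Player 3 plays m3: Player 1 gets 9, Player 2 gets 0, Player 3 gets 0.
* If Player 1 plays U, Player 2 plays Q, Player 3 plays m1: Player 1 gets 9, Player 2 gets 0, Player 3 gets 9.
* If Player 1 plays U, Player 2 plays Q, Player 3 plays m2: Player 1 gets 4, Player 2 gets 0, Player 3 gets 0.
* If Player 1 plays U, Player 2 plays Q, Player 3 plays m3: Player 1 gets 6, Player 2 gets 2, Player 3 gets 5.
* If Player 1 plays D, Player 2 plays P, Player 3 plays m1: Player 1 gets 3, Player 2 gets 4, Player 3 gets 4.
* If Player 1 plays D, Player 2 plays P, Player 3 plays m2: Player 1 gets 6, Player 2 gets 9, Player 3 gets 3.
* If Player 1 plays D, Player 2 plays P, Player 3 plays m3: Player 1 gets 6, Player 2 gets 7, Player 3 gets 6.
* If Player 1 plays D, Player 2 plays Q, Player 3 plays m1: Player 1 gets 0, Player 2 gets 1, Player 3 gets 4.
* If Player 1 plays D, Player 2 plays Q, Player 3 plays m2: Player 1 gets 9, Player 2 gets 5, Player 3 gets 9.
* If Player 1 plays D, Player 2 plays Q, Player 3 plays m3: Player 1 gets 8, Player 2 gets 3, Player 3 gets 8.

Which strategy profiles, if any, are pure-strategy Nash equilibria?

Player 1 against (P, m1): payoffs 9, 3 → best response U.
Player 1 against (P, m2): payoffs 8, 6 → best response U.
Player 1 against (P, m3): payoffs 9, 6 → best response U.
Player 1 against (Q, m1): payoffs 9, 0 → best response U.
Player 1 against (Q, m2): payoffs 4, 9 → best response D.
Player 1 against (Q, m3): payoffs 6, 8 → best response D.
Player 2 against (U, m1): payoffs 9, 0 → best response P.
Player 2 against (U, m2): payoffs 7, 0 → best response P.
Player 2 against (U, m3): payoffs 0, 2 → best response Q.
Player 2 against (D, m1): payoffs 4, 1 → best response P.
Player 2 against (D, m2): payoffs 9, 5 → best response P.
Player 2 against (D, m3): payoffs 7, 3 → best response P.
Player 3 against (U, P): payoffs 9, 1, 0 → best response m1.
Player 3 against (U, Q): payoffs 9, 0, 5 → best response m1.
Player 3 against (D, P): payoffs 4, 3, 6 → best response m3.
Player 3 against (D, Q): payoffs 4, 9, 8 → best response m2.
Mutual best responses: (U, P, m1).

The unique pure-strategy Nash equilibrium is (U, P, m1).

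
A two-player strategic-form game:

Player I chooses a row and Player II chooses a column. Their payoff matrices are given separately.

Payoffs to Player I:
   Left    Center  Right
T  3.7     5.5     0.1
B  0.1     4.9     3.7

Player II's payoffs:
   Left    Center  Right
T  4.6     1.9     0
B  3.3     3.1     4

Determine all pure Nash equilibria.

For each strategy profile, look for a profitable unilateral deviation.
(T, Left): Player I gets 3.7, best alternative 0.1; Player II gets 4.6, best alternative 1.9. No profitable deviation — NE.
(T, Center): Player II can switch to Left (1.9 → 4.6). Not NE.
(T, Right): Player I can switch to B (0.1 → 3.7). Not NE.
(B, Left): Player I can switch to T (0.1 → 3.7). Not NE.
(B, Center): Player I can switch to T (4.9 → 5.5). Not NE.
(B, Right): Player I gets 3.7, best alternative 0.1; Player II gets 4, best alternative 3.3. No profitable deviation — NE.

The pure Nash equilibria are (T, Left), (B, Right).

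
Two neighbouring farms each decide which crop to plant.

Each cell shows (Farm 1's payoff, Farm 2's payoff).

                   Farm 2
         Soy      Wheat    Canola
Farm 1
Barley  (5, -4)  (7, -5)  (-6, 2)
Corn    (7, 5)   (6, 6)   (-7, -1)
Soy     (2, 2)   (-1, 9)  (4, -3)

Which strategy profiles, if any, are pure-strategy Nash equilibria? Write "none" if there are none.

none

(Barley, Soy): Farm 1 can switch to Corn (5 → 7). Not NE.
(Barley, Wheat): Farm 2 can switch to Soy (-5 → -4). Not NE.
(Barley, Canola): Farm 1 can switch to Soy (-6 → 4). Not NE.
(Corn, Soy): Farm 2 can switch to Wheat (5 → 6). Not NE.
(Corn, Wheat): Farm 1 can switch to Barley (6 → 7). Not NE.
(Corn, Canola): Farm 1 can switch to Barley (-7 → -6). Not NE.
(Soy, Soy): Farm 1 can switch to Barley (2 → 5). Not NE.
(Soy, Wheat): Farm 1 can switch to Barley (-1 → 7). Not NE.
(Soy, Canola): Farm 2 can switch to Soy (-3 → 2). Not NE.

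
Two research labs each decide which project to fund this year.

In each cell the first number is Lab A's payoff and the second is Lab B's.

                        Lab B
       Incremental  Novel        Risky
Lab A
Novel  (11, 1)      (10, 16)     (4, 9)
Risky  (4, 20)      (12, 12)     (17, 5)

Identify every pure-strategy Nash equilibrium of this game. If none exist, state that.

(Novel, Incremental): Lab B can switch to Novel (1 → 16). Not NE.
(Novel, Novel): Lab A can switch to Risky (10 → 12). Not NE.
(Novel, Risky): Lab A can switch to Risky (4 → 17). Not NE.
(Risky, Incremental): Lab A can switch to Novel (4 → 11). Not NE.
(Risky, Novel): Lab B can switch to Incremental (12 → 20). Not NE.
(Risky, Risky): Lab B can switch to Incremental (5 → 20). Not NE.

This game has no pure Nash equilibrium.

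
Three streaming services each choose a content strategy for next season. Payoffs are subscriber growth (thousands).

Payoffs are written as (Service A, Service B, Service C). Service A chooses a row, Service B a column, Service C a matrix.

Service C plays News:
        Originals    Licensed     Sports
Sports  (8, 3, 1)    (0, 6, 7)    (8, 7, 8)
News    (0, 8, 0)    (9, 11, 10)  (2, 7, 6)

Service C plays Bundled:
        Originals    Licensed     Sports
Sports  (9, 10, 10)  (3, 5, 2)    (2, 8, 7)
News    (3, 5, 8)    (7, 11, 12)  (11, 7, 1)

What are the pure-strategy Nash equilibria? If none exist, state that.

The pure Nash equilibria are (Sports, Originals, Bundled) and (Sports, Sports, News) and (News, Licensed, Bundled).

For each player, find the best response to each opponent profile; mutual best responses are the pure NE.
Service A against (Originals, News): payoffs 8, 0 → best response Sports.
Service A against (Originals, Bundled): payoffs 9, 3 → best response Sports.
Service A against (Licensed, News): payoffs 0, 9 → best response News.
Service A against (Licensed, Bundled): payoffs 3, 7 → best response News.
Service A against (Sports, News): payoffs 8, 2 → best response Sports.
Service A against (Sports, Bundled): payoffs 2, 11 → best response News.
Service B against (Sports, News): payoffs 3, 6, 7 → best response Sports.
Service B against (Sports, Bundled): payoffs 10, 5, 8 → best response Originals.
Service B against (News, News): payoffs 8, 11, 7 → best response Licensed.
Service B against (News, Bundled): payoffs 5, 11, 7 → best response Licensed.
Service C against (Sports, Originals): payoffs 1, 10 → best response Bundled.
Service C against (Sports, Licensed): payoffs 7, 2 → best response News.
Service C against (Sports, Sports): payoffs 8, 7 → best response News.
Service C against (News, Originals): payoffs 0, 8 → best response Bundled.
Service C against (News, Licensed): payoffs 10, 12 → best response Bundled.
Service C against (News, Sports): payoffs 6, 1 → best response News.
Mutual best responses: (Sports, Originals, Bundled); (Sports, Sports, News); (News, Licensed, Bundled).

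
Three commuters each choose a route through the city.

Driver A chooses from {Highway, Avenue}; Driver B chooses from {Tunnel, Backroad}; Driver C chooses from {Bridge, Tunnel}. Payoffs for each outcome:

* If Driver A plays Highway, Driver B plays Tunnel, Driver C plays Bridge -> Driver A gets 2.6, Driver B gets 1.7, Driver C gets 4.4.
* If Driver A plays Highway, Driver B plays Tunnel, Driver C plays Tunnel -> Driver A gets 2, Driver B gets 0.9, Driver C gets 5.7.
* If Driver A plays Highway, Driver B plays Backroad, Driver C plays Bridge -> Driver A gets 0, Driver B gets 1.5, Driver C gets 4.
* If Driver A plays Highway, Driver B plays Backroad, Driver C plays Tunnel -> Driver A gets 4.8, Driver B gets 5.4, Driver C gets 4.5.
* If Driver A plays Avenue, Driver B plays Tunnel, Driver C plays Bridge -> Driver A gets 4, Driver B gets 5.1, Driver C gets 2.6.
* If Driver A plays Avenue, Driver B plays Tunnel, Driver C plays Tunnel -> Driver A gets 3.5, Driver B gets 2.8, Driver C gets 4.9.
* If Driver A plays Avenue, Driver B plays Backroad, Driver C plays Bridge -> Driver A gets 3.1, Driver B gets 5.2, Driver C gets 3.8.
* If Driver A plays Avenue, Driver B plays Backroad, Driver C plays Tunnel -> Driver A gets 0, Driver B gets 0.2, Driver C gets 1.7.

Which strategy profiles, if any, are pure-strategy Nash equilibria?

Check each profile: it is a Nash equilibrium iff no player can strictly gain by switching unilaterally.
(Highway, Tunnel, Bridge): Driver A can switch to Avenue (2.6 → 4). Not NE.
(Highway, Tunnel, Tunnel): Driver A can switch to Avenue (2 → 3.5). Not NE.
(Highway, Backroad, Bridge): Driver A can switch to Avenue (0 → 3.1). Not NE.
(Highway, Backroad, Tunnel): Driver A gets 4.8, best alternative 0; Driver B gets 5.4, best alternative 0.9; Driver C gets 4.5, best alternative 4. No profitable deviation — NE.
(Avenue, Tunnel, Bridge): Driver B can switch to Backroad (5.1 → 5.2). Not NE.
(Avenue, Tunnel, Tunnel): Driver A gets 3.5, best alternative 2; Driver B gets 2.8, best alternative 0.2; Driver C gets 4.9, best alternative 2.6. No profitable deviation — NE.
(Avenue, Backroad, Bridge): Driver A gets 3.1, best alternative 0; Driver B gets 5.2, best alternative 5.1; Driver C gets 3.8, best alternative 1.7. No profitable deviation — NE.
(Avenue, Backroad, Tunnel): Driver A can switch to Highway (0 → 4.8). Not NE.

The pure Nash equilibria are (Highway, Backroad, Tunnel); (Avenue, Tunnel, Tunnel); (Avenue, Backroad, Bridge).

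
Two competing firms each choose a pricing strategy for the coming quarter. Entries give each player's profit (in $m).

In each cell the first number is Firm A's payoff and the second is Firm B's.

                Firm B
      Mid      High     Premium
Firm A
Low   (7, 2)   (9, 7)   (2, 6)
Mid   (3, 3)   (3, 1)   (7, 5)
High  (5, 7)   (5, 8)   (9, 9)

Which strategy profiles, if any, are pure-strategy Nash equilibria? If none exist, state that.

(Low, High) and (High, Premium)

Firm A against Mid: payoffs 7, 3, 5 → best response Low.
Firm A against High: payoffs 9, 3, 5 → best response Low.
Firm A against Premium: payoffs 2, 7, 9 → best response High.
Firm B against Low: payoffs 2, 7, 6 → best response High.
Firm B against Mid: payoffs 3, 1, 5 → best response Premium.
Firm B against High: payoffs 7, 8, 9 → best response Premium.
Mutual best responses: (Low, High); (High, Premium).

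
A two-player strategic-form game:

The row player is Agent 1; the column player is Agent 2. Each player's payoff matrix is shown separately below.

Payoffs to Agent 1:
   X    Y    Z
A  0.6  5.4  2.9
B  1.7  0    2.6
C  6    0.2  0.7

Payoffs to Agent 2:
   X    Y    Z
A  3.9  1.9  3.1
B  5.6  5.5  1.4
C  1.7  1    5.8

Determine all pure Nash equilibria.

none

For each strategy profile, look for a profitable unilateral deviation.
(A, X): Agent 1 can switch to B (0.6 → 1.7). Not NE.
(A, Y): Agent 2 can switch to X (1.9 → 3.9). Not NE.
(A, Z): Agent 2 can switch to X (3.1 → 3.9). Not NE.
(B, X): Agent 1 can switch to C (1.7 → 6). Not NE.
(B, Y): Agent 1 can switch to A (0 → 5.4). Not NE.
(B, Z): Agent 1 can switch to A (2.6 → 2.9). Not NE.
(C, X): Agent 2 can switch to Z (1.7 → 5.8). Not NE.
(C, Y): Agent 1 can switch to A (0.2 → 5.4). Not NE.
(The remaining 1 profile has a profitable deviation by the same check.)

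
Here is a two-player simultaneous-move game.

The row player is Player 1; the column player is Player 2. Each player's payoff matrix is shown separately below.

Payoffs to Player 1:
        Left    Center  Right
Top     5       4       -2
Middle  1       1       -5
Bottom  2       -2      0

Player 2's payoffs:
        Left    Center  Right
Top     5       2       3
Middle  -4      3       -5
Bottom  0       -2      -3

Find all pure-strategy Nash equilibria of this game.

For each player, find the best response to each opponent profile; mutual best responses are the pure NE.
Player 1 against Left: payoffs 5, 1, 2 → best response Top.
Player 1 against Center: payoffs 4, 1, -2 → best response Top.
Player 1 against Right: payoffs -2, -5, 0 → best response Bottom.
Player 2 against Top: payoffs 5, 2, 3 → best response Left.
Player 2 against Middle: payoffs -4, 3, -5 → best response Center.
Player 2 against Bottom: payoffs 0, -2, -3 → best response Left.
Mutual best responses: (Top, Left).

(Top, Left)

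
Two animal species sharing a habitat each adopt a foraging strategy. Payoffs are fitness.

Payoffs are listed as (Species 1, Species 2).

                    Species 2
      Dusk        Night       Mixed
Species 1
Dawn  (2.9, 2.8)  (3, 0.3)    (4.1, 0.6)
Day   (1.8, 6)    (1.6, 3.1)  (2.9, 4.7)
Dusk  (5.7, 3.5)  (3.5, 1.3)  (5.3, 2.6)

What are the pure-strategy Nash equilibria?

For each player, find the best response to each opponent profile; mutual best responses are the pure NE.
Species 1 against Dusk: payoffs 2.9, 1.8, 5.7 → best response Dusk.
Species 1 against Night: payoffs 3, 1.6, 3.5 → best response Dusk.
Species 1 against Mixed: payoffs 4.1, 2.9, 5.3 → best response Dusk.
Species 2 against Dawn: payoffs 2.8, 0.3, 0.6 → best response Dusk.
Species 2 against Day: payoffs 6, 3.1, 4.7 → best response Dusk.
Species 2 against Dusk: payoffs 3.5, 1.3, 2.6 → best response Dusk.
Mutual best responses: (Dusk, Dusk).

(Dusk, Dusk)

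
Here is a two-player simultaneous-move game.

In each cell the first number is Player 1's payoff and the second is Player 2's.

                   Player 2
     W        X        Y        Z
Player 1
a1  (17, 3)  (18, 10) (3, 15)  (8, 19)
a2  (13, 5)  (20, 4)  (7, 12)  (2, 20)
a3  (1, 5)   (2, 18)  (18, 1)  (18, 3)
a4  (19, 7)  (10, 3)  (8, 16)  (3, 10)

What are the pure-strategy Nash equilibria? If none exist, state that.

No pure-strategy Nash equilibrium.

Player 1 against W: payoffs 17, 13, 1, 19 → best response a4.
Player 1 against X: payoffs 18, 20, 2, 10 → best response a2.
Player 1 against Y: payoffs 3, 7, 18, 8 → best response a3.
Player 1 against Z: payoffs 8, 2, 18, 3 → best response a3.
Player 2 against a1: payoffs 3, 10, 15, 19 → best response Z.
Player 2 against a2: payoffs 5, 4, 12, 20 → best response Z.
Player 2 against a3: payoffs 5, 18, 1, 3 → best response X.
Player 2 against a4: payoffs 7, 3, 16, 10 → best response Y.
No profile is a mutual best response for all players.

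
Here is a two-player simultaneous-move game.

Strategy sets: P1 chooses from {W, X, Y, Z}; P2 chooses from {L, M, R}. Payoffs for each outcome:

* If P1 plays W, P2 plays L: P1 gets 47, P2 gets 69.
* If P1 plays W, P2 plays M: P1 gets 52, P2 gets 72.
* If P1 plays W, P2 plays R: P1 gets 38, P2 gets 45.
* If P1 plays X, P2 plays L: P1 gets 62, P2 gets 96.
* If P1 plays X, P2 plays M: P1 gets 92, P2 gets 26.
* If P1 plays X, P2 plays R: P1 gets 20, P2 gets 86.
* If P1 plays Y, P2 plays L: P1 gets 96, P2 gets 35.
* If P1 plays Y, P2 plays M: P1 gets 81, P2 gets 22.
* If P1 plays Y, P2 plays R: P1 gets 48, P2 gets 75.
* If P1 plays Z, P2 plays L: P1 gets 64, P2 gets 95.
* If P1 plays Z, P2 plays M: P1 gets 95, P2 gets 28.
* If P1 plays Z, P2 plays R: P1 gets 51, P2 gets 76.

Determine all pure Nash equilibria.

none

(W, L): P1 can switch to X (47 → 62). Not NE.
(W, M): P1 can switch to X (52 → 92). Not NE.
(W, R): P1 can switch to Y (38 → 48). Not NE.
(X, L): P1 can switch to Y (62 → 96). Not NE.
(X, M): P1 can switch to Z (92 → 95). Not NE.
(X, R): P1 can switch to W (20 → 38). Not NE.
(The remaining 6 profiles each have a profitable deviation by the same check.)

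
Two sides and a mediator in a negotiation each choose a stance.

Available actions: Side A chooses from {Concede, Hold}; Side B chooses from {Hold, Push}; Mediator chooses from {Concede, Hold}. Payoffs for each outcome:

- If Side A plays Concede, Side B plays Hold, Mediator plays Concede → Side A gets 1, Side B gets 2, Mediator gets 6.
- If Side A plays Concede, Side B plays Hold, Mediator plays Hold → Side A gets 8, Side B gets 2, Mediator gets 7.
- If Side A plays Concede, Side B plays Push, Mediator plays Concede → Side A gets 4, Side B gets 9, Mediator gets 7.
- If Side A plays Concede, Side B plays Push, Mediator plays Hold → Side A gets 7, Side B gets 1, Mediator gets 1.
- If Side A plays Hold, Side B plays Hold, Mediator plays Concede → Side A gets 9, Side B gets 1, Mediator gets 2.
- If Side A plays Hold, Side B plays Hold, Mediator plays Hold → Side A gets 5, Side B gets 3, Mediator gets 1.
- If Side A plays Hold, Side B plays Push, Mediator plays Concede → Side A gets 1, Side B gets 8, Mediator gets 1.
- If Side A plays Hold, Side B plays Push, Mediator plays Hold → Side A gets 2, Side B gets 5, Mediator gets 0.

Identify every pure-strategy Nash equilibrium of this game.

Side A against (Hold, Concede): payoffs 1, 9 → best response Hold.
Side A against (Hold, Hold): payoffs 8, 5 → best response Concede.
Side A against (Push, Concede): payoffs 4, 1 → best response Concede.
Side A against (Push, Hold): payoffs 7, 2 → best response Concede.
Side B against (Concede, Concede): payoffs 2, 9 → best response Push.
Side B against (Concede, Hold): payoffs 2, 1 → best response Hold.
Side B against (Hold, Concede): payoffs 1, 8 → best response Push.
Side B against (Hold, Hold): payoffs 3, 5 → best response Push.
Mediator against (Concede, Hold): payoffs 6, 7 → best response Hold.
Mediator against (Concede, Push): payoffs 7, 1 → best response Concede.
Mediator against (Hold, Hold): payoffs 2, 1 → best response Concede.
Mediator against (Hold, Push): payoffs 1, 0 → best response Concede.
Mutual best responses: (Concede, Hold, Hold); (Concede, Push, Concede).

(Concede, Hold, Hold), (Concede, Push, Concede)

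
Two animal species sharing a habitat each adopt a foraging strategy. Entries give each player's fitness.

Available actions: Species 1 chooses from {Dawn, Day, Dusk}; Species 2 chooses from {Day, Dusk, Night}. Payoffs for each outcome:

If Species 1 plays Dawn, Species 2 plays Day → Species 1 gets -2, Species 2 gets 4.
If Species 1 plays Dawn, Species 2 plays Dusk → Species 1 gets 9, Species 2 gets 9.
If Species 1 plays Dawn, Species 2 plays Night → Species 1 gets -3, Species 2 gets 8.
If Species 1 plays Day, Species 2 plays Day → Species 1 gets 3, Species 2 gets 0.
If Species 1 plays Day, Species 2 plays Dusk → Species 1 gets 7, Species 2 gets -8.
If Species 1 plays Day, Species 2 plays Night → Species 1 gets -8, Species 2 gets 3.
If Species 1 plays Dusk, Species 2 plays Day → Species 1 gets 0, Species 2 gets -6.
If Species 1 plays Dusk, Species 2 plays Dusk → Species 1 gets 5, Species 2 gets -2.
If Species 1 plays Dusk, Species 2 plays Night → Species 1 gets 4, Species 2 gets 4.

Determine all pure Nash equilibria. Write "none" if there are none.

Pure-strategy Nash equilibria: (Dawn, Dusk), (Dusk, Night)

For each strategy profile, look for a profitable unilateral deviation.
(Dawn, Day): Species 1 can switch to Day (-2 → 3). Not NE.
(Dawn, Dusk): Species 1 gets 9, best alternative 7; Species 2 gets 9, best alternative 8. No profitable deviation — NE.
(Dawn, Night): Species 1 can switch to Dusk (-3 → 4). Not NE.
(Day, Day): Species 2 can switch to Night (0 → 3). Not NE.
(Day, Dusk): Species 1 can switch to Dawn (7 → 9). Not NE.
(Day, Night): Species 1 can switch to Dawn (-8 → -3). Not NE.
(Dusk, Day): Species 1 can switch to Day (0 → 3). Not NE.
(Dusk, Dusk): Species 1 can switch to Dawn (5 → 9). Not NE.
(Dusk, Night): Species 1 gets 4, best alternative -3; Species 2 gets 4, best alternative -2. No profitable deviation — NE.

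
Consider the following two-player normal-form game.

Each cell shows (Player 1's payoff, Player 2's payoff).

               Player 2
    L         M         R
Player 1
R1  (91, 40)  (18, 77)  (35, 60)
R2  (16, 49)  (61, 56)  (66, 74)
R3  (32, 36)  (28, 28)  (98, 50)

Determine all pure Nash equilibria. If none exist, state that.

Check each profile: it is a Nash equilibrium iff no player can strictly gain by switching unilaterally.
(R1, L): Player 2 can switch to M (40 → 77). Not NE.
(R1, M): Player 1 can switch to R2 (18 → 61). Not NE.
(R1, R): Player 1 can switch to R2 (35 → 66). Not NE.
(R2, L): Player 1 can switch to R1 (16 → 91). Not NE.
(R2, M): Player 2 can switch to R (56 → 74). Not NE.
(R2, R): Player 1 can switch to R3 (66 → 98). Not NE.
(R3, L): Player 1 can switch to R1 (32 → 91). Not NE.
(R3, M): Player 1 can switch to R2 (28 → 61). Not NE.
(R3, R): Player 1 gets 98, best alternative 66; Player 2 gets 50, best alternative 36. No profitable deviation — NE.

Pure NE: (R3, R)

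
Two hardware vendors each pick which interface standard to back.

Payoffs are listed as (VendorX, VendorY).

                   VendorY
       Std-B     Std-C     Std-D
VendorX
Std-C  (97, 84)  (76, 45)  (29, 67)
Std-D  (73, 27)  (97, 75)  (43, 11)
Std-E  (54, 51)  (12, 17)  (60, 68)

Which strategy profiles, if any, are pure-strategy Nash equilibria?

(Std-C, Std-B) and (Std-D, Std-C) and (Std-E, Std-D)

For each player, find the best response to each opponent profile; mutual best responses are the pure NE.
VendorX against Std-B: payoffs 97, 73, 54 → best response Std-C.
VendorX against Std-C: payoffs 76, 97, 12 → best response Std-D.
VendorX against Std-D: payoffs 29, 43, 60 → best response Std-E.
VendorY against Std-C: payoffs 84, 45, 67 → best response Std-B.
VendorY against Std-D: payoffs 27, 75, 11 → best response Std-C.
VendorY against Std-E: payoffs 51, 17, 68 → best response Std-D.
Mutual best responses: (Std-C, Std-B); (Std-D, Std-C); (Std-E, Std-D).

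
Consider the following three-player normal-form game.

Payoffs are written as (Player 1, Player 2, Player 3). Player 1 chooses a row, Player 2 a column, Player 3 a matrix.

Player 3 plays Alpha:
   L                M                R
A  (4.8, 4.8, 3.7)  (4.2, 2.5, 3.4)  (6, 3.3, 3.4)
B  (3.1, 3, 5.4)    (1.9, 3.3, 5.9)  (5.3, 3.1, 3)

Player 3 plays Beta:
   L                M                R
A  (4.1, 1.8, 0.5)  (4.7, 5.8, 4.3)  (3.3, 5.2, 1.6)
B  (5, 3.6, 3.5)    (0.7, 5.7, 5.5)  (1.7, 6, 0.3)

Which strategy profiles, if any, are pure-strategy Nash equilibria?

Player 1 against (L, Alpha): payoffs 4.8, 3.1 → best response A.
Player 1 against (L, Beta): payoffs 4.1, 5 → best response B.
Player 1 against (M, Alpha): payoffs 4.2, 1.9 → best response A.
Player 1 against (M, Beta): payoffs 4.7, 0.7 → best response A.
Player 1 against (R, Alpha): payoffs 6, 5.3 → best response A.
Player 1 against (R, Beta): payoffs 3.3, 1.7 → best response A.
Player 2 against (A, Alpha): payoffs 4.8, 2.5, 3.3 → best response L.
Player 2 against (A, Beta): payoffs 1.8, 5.8, 5.2 → best response M.
Player 2 against (B, Alpha): payoffs 3, 3.3, 3.1 → best response M.
Player 2 against (B, Beta): payoffs 3.6, 5.7, 6 → best response R.
Player 3 against (A, L): payoffs 3.7, 0.5 → best response Alpha.
Player 3 against (A, M): payoffs 3.4, 4.3 → best response Beta.
Player 3 against (A, R): payoffs 3.4, 1.6 → best response Alpha.
Player 3 against (B, L): payoffs 5.4, 3.5 → best response Alpha.
Player 3 against (B, M): payoffs 5.9, 5.5 → best response Alpha.
Player 3 against (B, R): payoffs 3, 0.3 → best response Alpha.
Mutual best responses: (A, L, Alpha); (A, M, Beta).

The pure Nash equilibria are (A, L, Alpha) and (A, M, Beta).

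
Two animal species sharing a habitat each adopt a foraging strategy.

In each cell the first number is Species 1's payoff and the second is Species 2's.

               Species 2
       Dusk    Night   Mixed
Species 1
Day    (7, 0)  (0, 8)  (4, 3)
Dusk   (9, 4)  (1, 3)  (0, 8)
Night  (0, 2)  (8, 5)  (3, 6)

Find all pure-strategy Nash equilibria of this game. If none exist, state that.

none

Species 1 against Dusk: payoffs 7, 9, 0 → best response Dusk.
Species 1 against Night: payoffs 0, 1, 8 → best response Night.
Species 1 against Mixed: payoffs 4, 0, 3 → best response Day.
Species 2 against Day: payoffs 0, 8, 3 → best response Night.
Species 2 against Dusk: payoffs 4, 3, 8 → best response Mixed.
Species 2 against Night: payoffs 2, 5, 6 → best response Mixed.
No profile is a mutual best response for all players.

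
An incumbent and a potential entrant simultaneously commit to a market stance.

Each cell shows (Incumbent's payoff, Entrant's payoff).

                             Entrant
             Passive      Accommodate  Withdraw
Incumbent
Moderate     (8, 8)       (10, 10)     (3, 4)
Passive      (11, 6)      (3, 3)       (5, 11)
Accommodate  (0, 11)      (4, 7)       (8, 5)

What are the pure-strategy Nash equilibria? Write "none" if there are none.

(Moderate, Passive): Incumbent can switch to Passive (8 → 11). Not NE.
(Moderate, Accommodate): Incumbent gets 10, best alternative 4; Entrant gets 10, best alternative 8. No profitable deviation — NE.
(Moderate, Withdraw): Incumbent can switch to Passive (3 → 5). Not NE.
(Passive, Passive): Entrant can switch to Withdraw (6 → 11). Not NE.
(Passive, Accommodate): Incumbent can switch to Moderate (3 → 10). Not NE.
(Passive, Withdraw): Incumbent can switch to Accommodate (5 → 8). Not NE.
(Accommodate, Passive): Incumbent can switch to Moderate (0 → 8). Not NE.
(The remaining 2 profiles each have a profitable deviation by the same check.)

(Moderate, Accommodate)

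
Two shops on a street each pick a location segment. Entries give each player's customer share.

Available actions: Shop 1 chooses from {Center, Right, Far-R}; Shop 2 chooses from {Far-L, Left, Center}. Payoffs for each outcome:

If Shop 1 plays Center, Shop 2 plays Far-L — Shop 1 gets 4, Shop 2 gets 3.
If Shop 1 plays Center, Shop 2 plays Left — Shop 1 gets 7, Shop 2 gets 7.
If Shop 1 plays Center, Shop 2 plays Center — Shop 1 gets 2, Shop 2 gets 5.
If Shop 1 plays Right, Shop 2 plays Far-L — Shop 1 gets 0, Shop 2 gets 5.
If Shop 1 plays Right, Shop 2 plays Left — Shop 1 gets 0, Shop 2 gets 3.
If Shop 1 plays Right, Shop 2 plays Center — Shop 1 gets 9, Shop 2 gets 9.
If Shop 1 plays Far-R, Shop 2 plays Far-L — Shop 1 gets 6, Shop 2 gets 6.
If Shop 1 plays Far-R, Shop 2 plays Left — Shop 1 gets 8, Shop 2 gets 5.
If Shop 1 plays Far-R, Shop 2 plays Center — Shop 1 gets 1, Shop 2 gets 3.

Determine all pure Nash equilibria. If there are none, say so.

Pure-strategy Nash equilibria: (Right, Center); (Far-R, Far-L)

For each player, find the best response to each opponent profile; mutual best responses are the pure NE.
Shop 1 against Far-L: payoffs 4, 0, 6 → best response Far-R.
Shop 1 against Left: payoffs 7, 0, 8 → best response Far-R.
Shop 1 against Center: payoffs 2, 9, 1 → best response Right.
Shop 2 against Center: payoffs 3, 7, 5 → best response Left.
Shop 2 against Right: payoffs 5, 3, 9 → best response Center.
Shop 2 against Far-R: payoffs 6, 5, 3 → best response Far-L.
Mutual best responses: (Right, Center); (Far-R, Far-L).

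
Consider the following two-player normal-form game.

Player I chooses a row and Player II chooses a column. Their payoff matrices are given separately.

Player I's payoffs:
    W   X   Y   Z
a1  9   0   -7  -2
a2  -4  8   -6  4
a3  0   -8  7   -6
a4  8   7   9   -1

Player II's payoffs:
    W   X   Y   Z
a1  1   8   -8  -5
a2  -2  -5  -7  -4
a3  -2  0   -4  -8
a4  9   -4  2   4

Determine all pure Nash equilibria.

There is no pure-strategy Nash equilibrium.

(a1, W): Player II can switch to X (1 → 8). Not NE.
(a1, X): Player I can switch to a2 (0 → 8). Not NE.
(a1, Y): Player I can switch to a2 (-7 → -6). Not NE.
(a1, Z): Player I can switch to a2 (-2 → 4). Not NE.
(a2, W): Player I can switch to a1 (-4 → 9). Not NE.
(a2, X): Player II can switch to W (-5 → -2). Not NE.
(a2, Y): Player I can switch to a3 (-6 → 7). Not NE.
(a2, Z): Player II can switch to W (-4 → -2). Not NE.
(a3, W): Player I can switch to a1 (0 → 9). Not NE.
(a3, X): Player I can switch to a1 (-8 → 0). Not NE.
(a3, Y): Player I can switch to a4 (7 → 9). Not NE.
(a3, Z): Player I can switch to a1 (-6 → -2). Not NE.
(The remaining 4 profiles each have a profitable deviation by the same check.)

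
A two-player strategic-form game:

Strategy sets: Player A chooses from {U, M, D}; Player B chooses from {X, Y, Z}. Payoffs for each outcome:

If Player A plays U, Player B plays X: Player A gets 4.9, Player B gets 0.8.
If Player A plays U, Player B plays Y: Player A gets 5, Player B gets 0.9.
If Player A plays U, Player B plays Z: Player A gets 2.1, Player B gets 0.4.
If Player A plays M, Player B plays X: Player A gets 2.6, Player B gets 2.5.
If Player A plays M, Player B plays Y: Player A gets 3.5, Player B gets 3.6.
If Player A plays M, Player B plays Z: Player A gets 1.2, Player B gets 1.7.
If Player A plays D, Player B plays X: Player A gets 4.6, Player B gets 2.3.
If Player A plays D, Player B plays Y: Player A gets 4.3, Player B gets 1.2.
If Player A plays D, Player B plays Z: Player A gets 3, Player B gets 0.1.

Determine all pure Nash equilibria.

Pure NE: (U, Y)

For each player, find the best response to each opponent profile; mutual best responses are the pure NE.
Player A against X: payoffs 4.9, 2.6, 4.6 → best response U.
Player A against Y: payoffs 5, 3.5, 4.3 → best response U.
Player A against Z: payoffs 2.1, 1.2, 3 → best response D.
Player B against U: payoffs 0.8, 0.9, 0.4 → best response Y.
Player B against M: payoffs 2.5, 3.6, 1.7 → best response Y.
Player B against D: payoffs 2.3, 1.2, 0.1 → best response X.
Mutual best responses: (U, Y).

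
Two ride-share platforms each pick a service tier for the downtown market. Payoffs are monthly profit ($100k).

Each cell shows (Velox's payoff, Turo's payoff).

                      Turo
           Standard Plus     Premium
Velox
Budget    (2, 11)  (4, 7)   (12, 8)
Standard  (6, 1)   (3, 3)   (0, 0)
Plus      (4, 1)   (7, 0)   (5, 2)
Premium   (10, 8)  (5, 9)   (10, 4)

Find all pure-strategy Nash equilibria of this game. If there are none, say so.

Check each profile: it is a Nash equilibrium iff no player can strictly gain by switching unilaterally.
(Budget, Standard): Velox can switch to Standard (2 → 6). Not NE.
(Budget, Plus): Velox can switch to Plus (4 → 7). Not NE.
(Budget, Premium): Turo can switch to Standard (8 → 11). Not NE.
(Standard, Standard): Velox can switch to Premium (6 → 10). Not NE.
(Standard, Plus): Velox can switch to Budget (3 → 4). Not NE.
(Standard, Premium): Velox can switch to Budget (0 → 12). Not NE.
(Plus, Standard): Velox can switch to Standard (4 → 6). Not NE.
(Plus, Plus): Turo can switch to Standard (0 → 1). Not NE.
(The remaining 4 profiles each have a profitable deviation by the same check.)

This game has no pure Nash equilibrium.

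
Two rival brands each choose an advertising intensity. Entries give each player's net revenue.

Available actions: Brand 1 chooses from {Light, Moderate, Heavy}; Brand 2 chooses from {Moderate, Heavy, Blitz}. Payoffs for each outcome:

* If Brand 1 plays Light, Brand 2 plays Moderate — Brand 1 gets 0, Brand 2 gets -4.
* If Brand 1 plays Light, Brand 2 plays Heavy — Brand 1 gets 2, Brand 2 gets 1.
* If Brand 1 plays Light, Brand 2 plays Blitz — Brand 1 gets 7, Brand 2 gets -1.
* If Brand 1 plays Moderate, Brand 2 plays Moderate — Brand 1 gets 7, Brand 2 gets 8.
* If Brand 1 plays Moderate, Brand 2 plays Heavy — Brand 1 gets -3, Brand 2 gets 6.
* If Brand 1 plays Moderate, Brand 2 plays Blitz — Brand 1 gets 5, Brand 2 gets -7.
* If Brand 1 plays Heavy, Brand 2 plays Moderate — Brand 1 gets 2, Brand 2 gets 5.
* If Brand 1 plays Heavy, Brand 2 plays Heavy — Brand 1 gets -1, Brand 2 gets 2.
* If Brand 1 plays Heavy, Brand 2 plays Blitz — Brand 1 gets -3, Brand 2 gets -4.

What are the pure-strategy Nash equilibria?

(Light, Heavy); (Moderate, Moderate)

Brand 1 against Moderate: payoffs 0, 7, 2 → best response Moderate.
Brand 1 against Heavy: payoffs 2, -3, -1 → best response Light.
Brand 1 against Blitz: payoffs 7, 5, -3 → best response Light.
Brand 2 against Light: payoffs -4, 1, -1 → best response Heavy.
Brand 2 against Moderate: payoffs 8, 6, -7 → best response Moderate.
Brand 2 against Heavy: payoffs 5, 2, -4 → best response Moderate.
Mutual best responses: (Light, Heavy); (Moderate, Moderate).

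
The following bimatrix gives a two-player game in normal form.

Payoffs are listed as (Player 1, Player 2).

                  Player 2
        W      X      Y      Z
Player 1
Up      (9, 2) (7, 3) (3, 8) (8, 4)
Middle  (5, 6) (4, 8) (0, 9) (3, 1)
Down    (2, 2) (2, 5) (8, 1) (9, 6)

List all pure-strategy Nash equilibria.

(Up, W): Player 2 can switch to X (2 → 3). Not NE.
(Up, X): Player 2 can switch to Y (3 → 8). Not NE.
(Up, Y): Player 1 can switch to Down (3 → 8). Not NE.
(Up, Z): Player 1 can switch to Down (8 → 9). Not NE.
(Middle, W): Player 1 can switch to Up (5 → 9). Not NE.
(Middle, X): Player 1 can switch to Up (4 → 7). Not NE.
(Middle, Y): Player 1 can switch to Up (0 → 3). Not NE.
(Middle, Z): Player 1 can switch to Up (3 → 8). Not NE.
(Down, W): Player 1 can switch to Up (2 → 9). Not NE.
(Down, X): Player 1 can switch to Up (2 → 7). Not NE.
(Down, Z): Player 1 gets 9, best alternative 8; Player 2 gets 6, best alternative 5. No profitable deviation — NE.
(The remaining 1 profile has a profitable deviation by the same check.)

The unique pure-strategy Nash equilibrium is (Down, Z).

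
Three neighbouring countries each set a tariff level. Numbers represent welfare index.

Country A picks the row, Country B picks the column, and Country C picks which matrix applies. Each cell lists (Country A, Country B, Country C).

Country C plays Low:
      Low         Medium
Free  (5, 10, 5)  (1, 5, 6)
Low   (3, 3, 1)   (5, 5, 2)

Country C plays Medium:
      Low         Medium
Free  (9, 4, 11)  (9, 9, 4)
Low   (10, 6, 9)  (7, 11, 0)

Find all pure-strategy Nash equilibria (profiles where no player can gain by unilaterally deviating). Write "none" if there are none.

(Low, Medium, Low)

For each player, find the best response to each opponent profile; mutual best responses are the pure NE.
Country A against (Low, Low): payoffs 5, 3 → best response Free.
Country A against (Low, Medium): payoffs 9, 10 → best response Low.
Country A against (Medium, Low): payoffs 1, 5 → best response Low.
Country A against (Medium, Medium): payoffs 9, 7 → best response Free.
Country B against (Free, Low): payoffs 10, 5 → best response Low.
Country B against (Free, Medium): payoffs 4, 9 → best response Medium.
Country B against (Low, Low): payoffs 3, 5 → best response Medium.
Country B against (Low, Medium): payoffs 6, 11 → best response Medium.
Country C against (Free, Low): payoffs 5, 11 → best response Medium.
Country C against (Free, Medium): payoffs 6, 4 → best response Low.
Country C against (Low, Low): payoffs 1, 9 → best response Medium.
Country C against (Low, Medium): payoffs 2, 0 → best response Low.
Mutual best responses: (Low, Medium, Low).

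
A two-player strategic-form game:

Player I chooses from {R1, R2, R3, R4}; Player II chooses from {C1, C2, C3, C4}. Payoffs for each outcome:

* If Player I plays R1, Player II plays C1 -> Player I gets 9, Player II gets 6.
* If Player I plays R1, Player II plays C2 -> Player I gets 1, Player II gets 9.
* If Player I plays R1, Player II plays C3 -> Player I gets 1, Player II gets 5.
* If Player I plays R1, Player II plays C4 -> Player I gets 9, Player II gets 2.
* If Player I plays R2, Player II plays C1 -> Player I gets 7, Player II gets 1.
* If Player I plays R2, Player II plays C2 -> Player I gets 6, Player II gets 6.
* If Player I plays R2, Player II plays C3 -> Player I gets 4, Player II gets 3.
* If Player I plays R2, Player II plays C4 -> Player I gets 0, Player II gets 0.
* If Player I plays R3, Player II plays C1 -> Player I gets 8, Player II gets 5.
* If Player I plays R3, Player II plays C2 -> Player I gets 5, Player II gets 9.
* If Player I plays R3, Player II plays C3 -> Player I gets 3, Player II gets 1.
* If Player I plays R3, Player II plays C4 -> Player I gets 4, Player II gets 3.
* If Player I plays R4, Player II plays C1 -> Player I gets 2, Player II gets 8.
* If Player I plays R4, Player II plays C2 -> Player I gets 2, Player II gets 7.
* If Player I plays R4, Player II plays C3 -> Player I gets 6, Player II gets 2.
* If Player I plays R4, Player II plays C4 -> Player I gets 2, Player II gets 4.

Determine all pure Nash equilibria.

The unique pure-strategy Nash equilibrium is (R2, C2).

For each player, find the best response to each opponent profile; mutual best responses are the pure NE.
Player I against C1: payoffs 9, 7, 8, 2 → best response R1.
Player I against C2: payoffs 1, 6, 5, 2 → best response R2.
Player I against C3: payoffs 1, 4, 3, 6 → best response R4.
Player I against C4: payoffs 9, 0, 4, 2 → best response R1.
Player II against R1: payoffs 6, 9, 5, 2 → best response C2.
Player II against R2: payoffs 1, 6, 3, 0 → best response C2.
Player II against R3: payoffs 5, 9, 1, 3 → best response C2.
Player II against R4: payoffs 8, 7, 2, 4 → best response C1.
Mutual best responses: (R2, C2).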